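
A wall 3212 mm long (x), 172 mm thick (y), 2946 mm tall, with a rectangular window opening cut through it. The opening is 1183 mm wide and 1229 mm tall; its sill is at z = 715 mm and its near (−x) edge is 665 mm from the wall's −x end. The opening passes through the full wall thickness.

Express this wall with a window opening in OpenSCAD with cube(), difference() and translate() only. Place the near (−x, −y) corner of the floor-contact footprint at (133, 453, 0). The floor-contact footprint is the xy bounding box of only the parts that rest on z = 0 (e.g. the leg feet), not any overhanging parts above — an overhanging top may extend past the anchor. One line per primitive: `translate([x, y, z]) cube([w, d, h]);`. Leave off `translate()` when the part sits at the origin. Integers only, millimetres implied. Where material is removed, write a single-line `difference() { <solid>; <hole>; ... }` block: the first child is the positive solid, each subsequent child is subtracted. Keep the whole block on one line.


difference() { translate([133, 453, 0]) cube([3212, 172, 2946]); translate([798, 453, 715]) cube([1183, 172, 1229]); }


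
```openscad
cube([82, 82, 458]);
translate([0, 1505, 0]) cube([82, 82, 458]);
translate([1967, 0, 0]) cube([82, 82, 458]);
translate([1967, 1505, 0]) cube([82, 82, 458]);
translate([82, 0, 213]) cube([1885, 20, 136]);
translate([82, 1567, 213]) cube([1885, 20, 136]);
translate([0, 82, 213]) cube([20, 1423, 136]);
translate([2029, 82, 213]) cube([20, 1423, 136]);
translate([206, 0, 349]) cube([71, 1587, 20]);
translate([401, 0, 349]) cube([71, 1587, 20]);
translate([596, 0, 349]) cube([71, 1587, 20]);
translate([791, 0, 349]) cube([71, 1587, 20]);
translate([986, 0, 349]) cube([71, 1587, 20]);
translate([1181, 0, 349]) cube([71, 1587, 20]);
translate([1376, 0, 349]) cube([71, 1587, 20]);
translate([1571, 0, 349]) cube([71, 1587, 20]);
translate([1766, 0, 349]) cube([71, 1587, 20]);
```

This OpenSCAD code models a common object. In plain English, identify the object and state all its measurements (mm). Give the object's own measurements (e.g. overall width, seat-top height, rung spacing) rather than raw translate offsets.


A bed frame 2049 mm long (x) by 1587 mm wide (y). Four 82×82 mm corner posts, 458 mm tall, at the corners of the footprint. Four rails of 20 mm thickness and 136 mm height run between adjacent posts with their undersides at z = 213 mm, their outer faces flush with the outside of the frame (the two x-running rails run between the posts' inner faces; the two y-running rails run between the posts' inner faces). 9 slats, each 71 mm wide (x) and 20 mm thick, lie across the top of the two x-running rails, running the full 1587 mm width of the frame in y; along x they sit between the end posts with a 124 mm gap after the −x posts and between neighbouring slats, leaving 130 mm before the +x posts.


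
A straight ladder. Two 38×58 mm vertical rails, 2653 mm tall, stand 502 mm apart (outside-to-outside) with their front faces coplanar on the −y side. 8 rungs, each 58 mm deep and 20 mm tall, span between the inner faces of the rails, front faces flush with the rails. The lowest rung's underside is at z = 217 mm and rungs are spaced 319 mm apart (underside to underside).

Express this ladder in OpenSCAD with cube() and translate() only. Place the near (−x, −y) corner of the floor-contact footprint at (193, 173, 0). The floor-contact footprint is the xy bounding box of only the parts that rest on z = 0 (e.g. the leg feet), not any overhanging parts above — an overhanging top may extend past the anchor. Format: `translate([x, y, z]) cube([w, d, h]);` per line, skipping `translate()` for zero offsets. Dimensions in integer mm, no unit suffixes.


// rung span = 502 - 2*38 = 426
// rung[k] z = 217 + k*319
translate([193, 173, 0]) cube([38, 58, 2653]);
translate([657, 173, 0]) cube([38, 58, 2653]);
translate([231, 173, 217]) cube([426, 58, 20]);
translate([231, 173, 536]) cube([426, 58, 20]);
translate([231, 173, 855]) cube([426, 58, 20]);
translate([231, 173, 1174]) cube([426, 58, 20]);
translate([231, 173, 1493]) cube([426, 58, 20]);
translate([231, 173, 1812]) cube([426, 58, 20]);
translate([231, 173, 2131]) cube([426, 58, 20]);
translate([231, 173, 2450]) cube([426, 58, 20]);


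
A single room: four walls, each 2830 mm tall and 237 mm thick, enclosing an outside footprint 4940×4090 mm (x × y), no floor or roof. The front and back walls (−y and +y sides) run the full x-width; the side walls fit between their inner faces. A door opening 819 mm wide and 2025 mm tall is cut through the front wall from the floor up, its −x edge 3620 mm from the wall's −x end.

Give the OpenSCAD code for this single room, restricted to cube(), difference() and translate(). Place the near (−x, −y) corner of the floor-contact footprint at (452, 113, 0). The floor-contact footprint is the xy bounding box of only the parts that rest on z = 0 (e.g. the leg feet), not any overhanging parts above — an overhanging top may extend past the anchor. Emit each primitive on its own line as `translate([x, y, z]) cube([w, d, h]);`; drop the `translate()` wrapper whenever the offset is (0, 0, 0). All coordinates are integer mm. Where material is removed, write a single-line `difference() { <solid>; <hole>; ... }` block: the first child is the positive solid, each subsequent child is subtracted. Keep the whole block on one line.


difference() { translate([452, 113, 0]) cube([4940, 237, 2830]); translate([4072, 113, 0]) cube([819, 237, 2025]); }
translate([452, 3966, 0]) cube([4940, 237, 2830]);
translate([452, 350, 0]) cube([237, 3616, 2830]);
translate([5155, 350, 0]) cube([237, 3616, 2830]);


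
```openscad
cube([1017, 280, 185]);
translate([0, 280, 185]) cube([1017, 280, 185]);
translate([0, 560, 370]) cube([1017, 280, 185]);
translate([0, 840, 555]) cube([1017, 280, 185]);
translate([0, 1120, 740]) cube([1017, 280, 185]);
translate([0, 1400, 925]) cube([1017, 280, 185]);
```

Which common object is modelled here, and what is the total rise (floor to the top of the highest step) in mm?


A staircase. The total rise is 1110 mm.

6 identical blocks, each offset up and back from the previous — a staircase. Each step is 185 mm tall and there are 6 of them, so the total rise is 6 × 185 = 1110 mm.


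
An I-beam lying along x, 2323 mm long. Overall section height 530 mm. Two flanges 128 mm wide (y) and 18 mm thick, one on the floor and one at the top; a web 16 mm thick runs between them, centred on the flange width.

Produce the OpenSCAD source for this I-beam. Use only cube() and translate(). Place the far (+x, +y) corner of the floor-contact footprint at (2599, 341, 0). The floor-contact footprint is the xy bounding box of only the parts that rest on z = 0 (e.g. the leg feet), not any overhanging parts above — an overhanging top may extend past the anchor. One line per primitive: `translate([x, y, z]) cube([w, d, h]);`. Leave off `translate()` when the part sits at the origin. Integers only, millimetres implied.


translate([276, 213, 0]) cube([2323, 128, 18]);
translate([276, 269, 18]) cube([2323, 16, 494]);
translate([276, 213, 512]) cube([2323, 128, 18]);


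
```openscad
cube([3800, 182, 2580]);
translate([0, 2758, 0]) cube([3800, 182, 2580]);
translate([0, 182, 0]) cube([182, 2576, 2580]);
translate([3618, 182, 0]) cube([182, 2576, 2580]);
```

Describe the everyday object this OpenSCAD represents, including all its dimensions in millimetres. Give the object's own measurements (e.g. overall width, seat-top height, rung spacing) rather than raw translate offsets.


The wall frame of a small rectangular building: four walls, each 2580 mm tall and 182 mm thick, enclosing a footprint 3800 mm (x) by 2940 mm (y) outside-to-outside, with no floor or roof. The front and back walls (the −y and +y sides) span the full width; the two side walls fit between them.


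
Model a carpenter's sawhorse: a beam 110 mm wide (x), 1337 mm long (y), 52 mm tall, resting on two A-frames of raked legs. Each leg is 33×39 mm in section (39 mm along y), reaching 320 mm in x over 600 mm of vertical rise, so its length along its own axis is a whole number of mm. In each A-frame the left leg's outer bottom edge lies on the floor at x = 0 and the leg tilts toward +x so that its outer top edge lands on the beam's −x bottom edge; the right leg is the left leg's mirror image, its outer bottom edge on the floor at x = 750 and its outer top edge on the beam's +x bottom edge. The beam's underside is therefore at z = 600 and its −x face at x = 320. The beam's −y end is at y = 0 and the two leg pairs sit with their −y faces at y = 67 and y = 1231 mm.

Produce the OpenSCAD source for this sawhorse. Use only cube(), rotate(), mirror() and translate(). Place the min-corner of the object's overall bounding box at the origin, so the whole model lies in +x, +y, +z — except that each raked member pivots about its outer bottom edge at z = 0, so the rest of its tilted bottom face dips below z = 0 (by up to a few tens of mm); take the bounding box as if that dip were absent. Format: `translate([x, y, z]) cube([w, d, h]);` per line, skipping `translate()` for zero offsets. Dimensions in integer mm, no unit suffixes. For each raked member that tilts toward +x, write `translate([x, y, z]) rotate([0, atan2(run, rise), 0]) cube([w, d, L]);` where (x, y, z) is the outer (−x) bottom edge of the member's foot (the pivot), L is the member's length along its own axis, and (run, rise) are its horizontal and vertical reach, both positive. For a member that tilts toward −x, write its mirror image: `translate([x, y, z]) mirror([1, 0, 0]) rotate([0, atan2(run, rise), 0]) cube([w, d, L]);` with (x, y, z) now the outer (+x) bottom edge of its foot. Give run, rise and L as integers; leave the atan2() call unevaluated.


// leg length = √(320² + 600²) = 680
// right-leg outer foot x = 2·320 + 110 = 750
// beam min-corner = (320, 0, 600)
translate([320, 0, 600]) cube([110, 1337, 52]);
translate([0, 67, 0]) rotate([0, atan2(320, 600), 0]) cube([33, 39, 680]);
translate([750, 67, 0]) mirror([1, 0, 0]) rotate([0, atan2(320, 600), 0]) cube([33, 39, 680]);
translate([0, 1231, 0]) rotate([0, atan2(320, 600), 0]) cube([33, 39, 680]);
translate([750, 1231, 0]) mirror([1, 0, 0]) rotate([0, atan2(320, 600), 0]) cube([33, 39, 680]);


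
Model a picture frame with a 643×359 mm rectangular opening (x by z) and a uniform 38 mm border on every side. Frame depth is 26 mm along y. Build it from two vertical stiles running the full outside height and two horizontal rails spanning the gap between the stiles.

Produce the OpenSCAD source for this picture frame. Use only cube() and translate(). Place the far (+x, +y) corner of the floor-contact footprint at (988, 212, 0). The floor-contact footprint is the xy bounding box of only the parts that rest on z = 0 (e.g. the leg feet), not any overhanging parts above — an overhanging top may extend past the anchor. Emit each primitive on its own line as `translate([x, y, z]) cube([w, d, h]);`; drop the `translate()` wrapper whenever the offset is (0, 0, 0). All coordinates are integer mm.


translate([269, 186, 0]) cube([38, 26, 435]);
translate([950, 186, 0]) cube([38, 26, 435]);
translate([307, 186, 0]) cube([643, 26, 38]);
translate([307, 186, 397]) cube([643, 26, 38]);


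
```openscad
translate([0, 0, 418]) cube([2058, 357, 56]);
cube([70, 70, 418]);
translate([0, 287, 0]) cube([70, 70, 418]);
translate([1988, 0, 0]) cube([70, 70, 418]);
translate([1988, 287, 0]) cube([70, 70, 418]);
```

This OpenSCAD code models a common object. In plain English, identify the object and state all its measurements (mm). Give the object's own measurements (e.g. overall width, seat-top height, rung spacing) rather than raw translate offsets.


A bench: a 2058×357 mm seat slab, 56 mm thick, top at z = 474 mm, on four 70×70 mm square legs flush with the seat corners and standing on z = 0.


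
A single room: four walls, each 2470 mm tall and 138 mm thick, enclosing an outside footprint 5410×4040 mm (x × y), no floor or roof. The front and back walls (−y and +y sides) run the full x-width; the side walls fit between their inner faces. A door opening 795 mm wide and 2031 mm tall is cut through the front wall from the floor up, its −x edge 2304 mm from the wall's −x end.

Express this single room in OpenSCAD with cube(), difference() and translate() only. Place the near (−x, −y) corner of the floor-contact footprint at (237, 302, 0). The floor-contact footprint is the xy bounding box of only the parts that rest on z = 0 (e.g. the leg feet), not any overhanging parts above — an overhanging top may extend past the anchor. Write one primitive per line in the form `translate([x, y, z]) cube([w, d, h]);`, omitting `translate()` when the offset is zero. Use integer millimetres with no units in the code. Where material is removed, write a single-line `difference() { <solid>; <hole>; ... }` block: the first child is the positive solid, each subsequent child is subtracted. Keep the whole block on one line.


difference() { translate([237, 302, 0]) cube([5410, 138, 2470]); translate([2541, 302, 0]) cube([795, 138, 2031]); }
translate([237, 4204, 0]) cube([5410, 138, 2470]);
translate([237, 440, 0]) cube([138, 3764, 2470]);
translate([5509, 440, 0]) cube([138, 3764, 2470]);


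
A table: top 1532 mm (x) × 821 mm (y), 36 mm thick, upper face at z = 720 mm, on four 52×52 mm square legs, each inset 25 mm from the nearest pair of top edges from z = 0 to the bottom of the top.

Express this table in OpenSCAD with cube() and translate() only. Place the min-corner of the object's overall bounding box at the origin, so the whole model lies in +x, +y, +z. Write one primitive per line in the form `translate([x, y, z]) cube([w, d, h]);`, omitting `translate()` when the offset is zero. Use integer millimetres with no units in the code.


translate([0, 0, 684]) cube([1532, 821, 36]);
translate([25, 25, 0]) cube([52, 52, 684]);
translate([1455, 25, 0]) cube([52, 52, 684]);
translate([25, 744, 0]) cube([52, 52, 684]);
translate([1455, 744, 0]) cube([52, 52, 684]);


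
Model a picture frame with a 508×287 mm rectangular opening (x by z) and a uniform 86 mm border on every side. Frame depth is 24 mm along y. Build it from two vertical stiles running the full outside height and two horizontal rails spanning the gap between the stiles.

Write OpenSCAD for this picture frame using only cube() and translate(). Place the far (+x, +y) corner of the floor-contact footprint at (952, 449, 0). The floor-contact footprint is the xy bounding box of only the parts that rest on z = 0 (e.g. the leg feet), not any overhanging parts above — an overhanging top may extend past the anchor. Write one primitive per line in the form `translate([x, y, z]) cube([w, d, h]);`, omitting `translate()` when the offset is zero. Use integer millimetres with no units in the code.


translate([272, 425, 0]) cube([86, 24, 459]);
translate([866, 425, 0]) cube([86, 24, 459]);
translate([358, 425, 0]) cube([508, 24, 86]);
translate([358, 425, 373]) cube([508, 24, 86]);


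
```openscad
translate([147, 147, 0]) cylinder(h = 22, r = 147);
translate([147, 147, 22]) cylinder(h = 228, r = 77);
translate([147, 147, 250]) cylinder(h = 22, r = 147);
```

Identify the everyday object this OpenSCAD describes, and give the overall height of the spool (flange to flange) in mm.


A spool. The overall height is 272 mm.

Three coaxial cylinders, large–small–large — a spool. Two 22 mm flanges and a 228 mm core give 22 + 228 + 22 = 272 mm.


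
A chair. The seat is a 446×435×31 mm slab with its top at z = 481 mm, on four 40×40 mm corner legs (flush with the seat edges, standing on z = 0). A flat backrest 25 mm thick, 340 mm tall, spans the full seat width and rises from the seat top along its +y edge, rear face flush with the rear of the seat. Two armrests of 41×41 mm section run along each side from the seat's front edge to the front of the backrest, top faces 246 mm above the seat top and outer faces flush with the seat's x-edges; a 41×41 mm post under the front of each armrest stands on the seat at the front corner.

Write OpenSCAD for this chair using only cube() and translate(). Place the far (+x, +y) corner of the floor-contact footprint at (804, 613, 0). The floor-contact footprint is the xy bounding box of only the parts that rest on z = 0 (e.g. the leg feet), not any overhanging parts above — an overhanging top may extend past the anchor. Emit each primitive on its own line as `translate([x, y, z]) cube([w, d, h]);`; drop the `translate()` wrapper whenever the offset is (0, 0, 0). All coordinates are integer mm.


translate([358, 178, 450]) cube([446, 435, 31]);
translate([358, 178, 0]) cube([40, 40, 450]);
translate([764, 178, 0]) cube([40, 40, 450]);
translate([358, 573, 0]) cube([40, 40, 450]);
translate([764, 573, 0]) cube([40, 40, 450]);
translate([358, 588, 481]) cube([446, 25, 340]);
translate([358, 178, 686]) cube([41, 410, 41]);
translate([763, 178, 686]) cube([41, 410, 41]);
translate([358, 178, 481]) cube([41, 41, 205]);
translate([763, 178, 481]) cube([41, 41, 205]);


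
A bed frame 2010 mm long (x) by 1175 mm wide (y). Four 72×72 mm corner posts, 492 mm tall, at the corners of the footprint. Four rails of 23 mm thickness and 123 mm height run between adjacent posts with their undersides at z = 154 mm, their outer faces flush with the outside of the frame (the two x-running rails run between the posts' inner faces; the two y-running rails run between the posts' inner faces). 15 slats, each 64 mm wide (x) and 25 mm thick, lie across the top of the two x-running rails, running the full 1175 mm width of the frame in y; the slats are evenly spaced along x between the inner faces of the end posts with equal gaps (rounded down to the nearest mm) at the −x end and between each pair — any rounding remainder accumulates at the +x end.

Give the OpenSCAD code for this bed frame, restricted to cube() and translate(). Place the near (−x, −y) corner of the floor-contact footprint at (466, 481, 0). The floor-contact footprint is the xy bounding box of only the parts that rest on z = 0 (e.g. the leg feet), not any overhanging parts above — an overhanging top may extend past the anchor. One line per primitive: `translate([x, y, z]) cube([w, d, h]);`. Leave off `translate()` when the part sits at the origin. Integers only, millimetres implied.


translate([466, 481, 0]) cube([72, 72, 492]);
translate([466, 1584, 0]) cube([72, 72, 492]);
translate([2404, 481, 0]) cube([72, 72, 492]);
translate([2404, 1584, 0]) cube([72, 72, 492]);
translate([538, 481, 154]) cube([1866, 23, 123]);
translate([538, 1633, 154]) cube([1866, 23, 123]);
translate([466, 553, 154]) cube([23, 1031, 123]);
translate([2453, 553, 154]) cube([23, 1031, 123]);
translate([594, 481, 277]) cube([64, 1175, 25]);
translate([714, 481, 277]) cube([64, 1175, 25]);
translate([834, 481, 277]) cube([64, 1175, 25]);
translate([954, 481, 277]) cube([64, 1175, 25]);
translate([1074, 481, 277]) cube([64, 1175, 25]);
translate([1194, 481, 277]) cube([64, 1175, 25]);
translate([1314, 481, 277]) cube([64, 1175, 25]);
translate([1434, 481, 277]) cube([64, 1175, 25]);
translate([1554, 481, 277]) cube([64, 1175, 25]);
translate([1674, 481, 277]) cube([64, 1175, 25]);
translate([1794, 481, 277]) cube([64, 1175, 25]);
translate([1914, 481, 277]) cube([64, 1175, 25]);
translate([2034, 481, 277]) cube([64, 1175, 25]);
translate([2154, 481, 277]) cube([64, 1175, 25]);
translate([2274, 481, 277]) cube([64, 1175, 25]);


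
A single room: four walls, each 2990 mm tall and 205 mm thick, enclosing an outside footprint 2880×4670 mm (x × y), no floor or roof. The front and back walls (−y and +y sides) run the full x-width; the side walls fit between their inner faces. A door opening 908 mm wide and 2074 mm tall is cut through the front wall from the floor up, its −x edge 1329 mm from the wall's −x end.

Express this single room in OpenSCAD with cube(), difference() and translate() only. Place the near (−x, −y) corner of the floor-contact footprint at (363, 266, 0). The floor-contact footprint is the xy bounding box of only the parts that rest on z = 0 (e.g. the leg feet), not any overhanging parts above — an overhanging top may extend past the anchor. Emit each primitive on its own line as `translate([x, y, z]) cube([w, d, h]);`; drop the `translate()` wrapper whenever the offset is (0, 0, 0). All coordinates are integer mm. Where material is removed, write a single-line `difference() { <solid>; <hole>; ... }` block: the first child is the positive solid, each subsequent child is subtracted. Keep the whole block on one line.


difference() { translate([363, 266, 0]) cube([2880, 205, 2990]); translate([1692, 266, 0]) cube([908, 205, 2074]); }
translate([363, 4731, 0]) cube([2880, 205, 2990]);
translate([363, 471, 0]) cube([205, 4260, 2990]);
translate([3038, 471, 0]) cube([205, 4260, 2990]);


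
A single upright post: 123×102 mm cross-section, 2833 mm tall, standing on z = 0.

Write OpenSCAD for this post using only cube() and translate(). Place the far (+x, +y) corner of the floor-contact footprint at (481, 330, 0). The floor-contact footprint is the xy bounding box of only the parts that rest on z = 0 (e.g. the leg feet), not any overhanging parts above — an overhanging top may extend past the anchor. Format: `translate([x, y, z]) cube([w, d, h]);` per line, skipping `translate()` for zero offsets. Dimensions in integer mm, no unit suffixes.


translate([358, 228, 0]) cube([123, 102, 2833]);


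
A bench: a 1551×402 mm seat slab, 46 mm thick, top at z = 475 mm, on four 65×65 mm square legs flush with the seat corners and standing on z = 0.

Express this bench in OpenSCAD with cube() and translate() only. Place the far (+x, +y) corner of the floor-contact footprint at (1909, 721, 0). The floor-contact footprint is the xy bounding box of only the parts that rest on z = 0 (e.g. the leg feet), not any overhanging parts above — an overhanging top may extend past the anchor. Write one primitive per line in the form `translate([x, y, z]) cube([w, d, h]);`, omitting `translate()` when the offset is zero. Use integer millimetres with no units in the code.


translate([358, 319, 429]) cube([1551, 402, 46]);
translate([358, 319, 0]) cube([65, 65, 429]);
translate([358, 656, 0]) cube([65, 65, 429]);
translate([1844, 319, 0]) cube([65, 65, 429]);
translate([1844, 656, 0]) cube([65, 65, 429]);


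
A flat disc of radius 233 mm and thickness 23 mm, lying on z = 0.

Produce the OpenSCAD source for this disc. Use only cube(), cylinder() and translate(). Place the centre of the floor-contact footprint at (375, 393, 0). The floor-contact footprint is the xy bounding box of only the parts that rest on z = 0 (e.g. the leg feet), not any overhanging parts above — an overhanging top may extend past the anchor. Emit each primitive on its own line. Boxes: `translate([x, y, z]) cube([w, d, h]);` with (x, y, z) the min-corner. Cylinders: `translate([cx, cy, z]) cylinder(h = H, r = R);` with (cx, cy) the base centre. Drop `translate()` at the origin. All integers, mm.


translate([375, 393, 0]) cylinder(h = 23, r = 233);


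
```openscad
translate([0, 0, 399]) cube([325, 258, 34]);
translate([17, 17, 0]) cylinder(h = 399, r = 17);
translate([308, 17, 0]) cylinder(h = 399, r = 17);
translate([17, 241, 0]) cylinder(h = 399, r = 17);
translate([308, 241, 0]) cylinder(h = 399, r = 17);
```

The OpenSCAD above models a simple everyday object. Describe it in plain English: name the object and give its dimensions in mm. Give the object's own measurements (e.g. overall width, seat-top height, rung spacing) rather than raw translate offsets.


A four-legged stool. The seat is a 325×258×34 mm slab whose top surface is at z = 433 mm; four round legs, each 34 mm in diameter, run from the floor (z = 0) to the underside of the seat, each leg's axis is inset half a diameter from the nearest pair of seat edges (so the leg's bounding box is flush with the corner).


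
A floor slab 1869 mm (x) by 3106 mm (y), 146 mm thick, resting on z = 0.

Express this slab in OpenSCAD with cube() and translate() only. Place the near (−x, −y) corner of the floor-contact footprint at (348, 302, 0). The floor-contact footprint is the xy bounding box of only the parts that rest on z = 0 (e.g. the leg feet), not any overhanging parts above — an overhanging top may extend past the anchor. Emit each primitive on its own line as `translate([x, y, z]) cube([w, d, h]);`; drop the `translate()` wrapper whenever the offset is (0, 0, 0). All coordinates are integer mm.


translate([348, 302, 0]) cube([1869, 3106, 146]);


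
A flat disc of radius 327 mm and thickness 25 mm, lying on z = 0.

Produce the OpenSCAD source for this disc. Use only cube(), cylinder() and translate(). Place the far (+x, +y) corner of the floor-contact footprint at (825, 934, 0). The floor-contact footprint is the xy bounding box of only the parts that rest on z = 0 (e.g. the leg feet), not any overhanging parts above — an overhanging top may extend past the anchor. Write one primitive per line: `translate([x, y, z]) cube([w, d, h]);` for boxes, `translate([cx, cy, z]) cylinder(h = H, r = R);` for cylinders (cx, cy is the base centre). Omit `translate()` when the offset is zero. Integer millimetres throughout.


translate([498, 607, 0]) cylinder(h = 25, r = 327);


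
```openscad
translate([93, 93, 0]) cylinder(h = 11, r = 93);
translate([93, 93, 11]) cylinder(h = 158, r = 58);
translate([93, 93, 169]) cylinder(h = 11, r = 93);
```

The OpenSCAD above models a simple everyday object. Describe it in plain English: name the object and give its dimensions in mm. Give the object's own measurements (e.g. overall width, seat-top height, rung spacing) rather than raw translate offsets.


A spool: two coaxial disc flanges of radius 93 mm and thickness 11 mm, joined by a core cylinder of radius 58 mm and height 158 mm. The lower flange rests on z = 0 and the three cylinders share a vertical axis.


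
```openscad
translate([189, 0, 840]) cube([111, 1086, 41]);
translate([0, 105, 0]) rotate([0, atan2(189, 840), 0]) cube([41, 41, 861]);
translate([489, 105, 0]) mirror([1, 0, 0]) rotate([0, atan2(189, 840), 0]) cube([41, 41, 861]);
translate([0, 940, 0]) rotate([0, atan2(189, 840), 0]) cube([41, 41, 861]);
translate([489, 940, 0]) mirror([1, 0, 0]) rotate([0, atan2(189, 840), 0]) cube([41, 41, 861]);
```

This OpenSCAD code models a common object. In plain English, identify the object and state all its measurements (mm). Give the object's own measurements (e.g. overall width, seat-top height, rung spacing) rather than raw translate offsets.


A sawhorse. A 111×1086×41 mm beam (x, y, z) sits on two A-frame leg pairs. Each pair is two raked legs of 41×41 mm section (41 mm along y) splaying symmetrically in x. Each leg rises 840 mm vertically over 189 mm of horizontal reach and is 861 mm long along its own axis. Every leg's outer bottom edge rests on the floor and its outer top edge meets a bottom edge of the beam — the left legs (tilting toward +x) meet the beam's −x bottom edge, the right legs (their mirror images, tilting toward −x) meet its +x bottom edge — so the leg tops tuck under the beam, the beam's underside is 840 mm above the floor, and the feet are 489 mm apart outside-to-outside with the beam centred between them. The two leg pairs are set in 105 mm from either end of the beam.


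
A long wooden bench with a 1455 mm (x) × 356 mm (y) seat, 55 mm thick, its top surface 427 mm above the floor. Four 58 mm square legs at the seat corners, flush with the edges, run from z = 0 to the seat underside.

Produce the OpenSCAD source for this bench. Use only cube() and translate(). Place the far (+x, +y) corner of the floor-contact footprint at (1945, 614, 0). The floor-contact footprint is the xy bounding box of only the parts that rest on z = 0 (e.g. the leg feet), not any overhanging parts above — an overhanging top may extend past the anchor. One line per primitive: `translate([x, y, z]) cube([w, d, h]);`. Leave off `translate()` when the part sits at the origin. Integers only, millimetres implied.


translate([490, 258, 372]) cube([1455, 356, 55]);
translate([490, 258, 0]) cube([58, 58, 372]);
translate([490, 556, 0]) cube([58, 58, 372]);
translate([1887, 258, 0]) cube([58, 58, 372]);
translate([1887, 556, 0]) cube([58, 58, 372]);


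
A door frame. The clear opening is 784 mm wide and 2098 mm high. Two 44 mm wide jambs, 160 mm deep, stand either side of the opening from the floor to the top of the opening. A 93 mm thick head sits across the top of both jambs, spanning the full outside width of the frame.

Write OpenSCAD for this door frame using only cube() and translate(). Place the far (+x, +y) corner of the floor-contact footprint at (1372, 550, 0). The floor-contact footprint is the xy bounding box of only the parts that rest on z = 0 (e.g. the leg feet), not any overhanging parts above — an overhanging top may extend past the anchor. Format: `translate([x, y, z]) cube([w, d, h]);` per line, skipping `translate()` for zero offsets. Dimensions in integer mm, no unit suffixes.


translate([500, 390, 0]) cube([44, 160, 2098]);
translate([1328, 390, 0]) cube([44, 160, 2098]);
translate([500, 390, 2098]) cube([872, 160, 93]);


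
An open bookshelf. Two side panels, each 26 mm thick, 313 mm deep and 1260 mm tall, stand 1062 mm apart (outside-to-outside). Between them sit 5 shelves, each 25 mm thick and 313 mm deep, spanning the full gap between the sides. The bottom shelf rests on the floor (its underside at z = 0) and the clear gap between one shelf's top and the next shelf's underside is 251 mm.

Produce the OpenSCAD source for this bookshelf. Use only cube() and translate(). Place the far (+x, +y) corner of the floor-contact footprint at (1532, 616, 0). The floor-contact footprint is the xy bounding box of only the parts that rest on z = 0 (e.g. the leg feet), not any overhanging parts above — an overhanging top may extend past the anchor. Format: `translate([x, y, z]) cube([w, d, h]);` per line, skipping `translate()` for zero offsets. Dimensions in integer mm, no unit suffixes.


translate([470, 303, 0]) cube([26, 313, 1260]);
translate([1506, 303, 0]) cube([26, 313, 1260]);
translate([496, 303, 0]) cube([1010, 313, 25]);
translate([496, 303, 276]) cube([1010, 313, 25]);
translate([496, 303, 552]) cube([1010, 313, 25]);
translate([496, 303, 828]) cube([1010, 313, 25]);
translate([496, 303, 1104]) cube([1010, 313, 25]);


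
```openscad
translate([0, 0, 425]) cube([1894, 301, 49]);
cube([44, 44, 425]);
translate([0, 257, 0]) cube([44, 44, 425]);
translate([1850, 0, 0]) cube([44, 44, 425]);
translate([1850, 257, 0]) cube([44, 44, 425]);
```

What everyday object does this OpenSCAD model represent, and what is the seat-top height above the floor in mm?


A bench. The seat-top height is 474 mm.

A long slab on four corner posts — a bench. The slab sits at z = 425 with thickness 49, so the top is 425 + 49 = 474 mm.


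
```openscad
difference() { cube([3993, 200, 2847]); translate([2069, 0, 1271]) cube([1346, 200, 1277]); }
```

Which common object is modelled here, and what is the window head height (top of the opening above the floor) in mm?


A wall with a window opening. The window head height is 2548 mm.

A wall with a rectangular opening subtracted — a window. Sill at z = 1271, opening 1277 mm tall, so the head is at 1271 + 1277 = 2548 mm.


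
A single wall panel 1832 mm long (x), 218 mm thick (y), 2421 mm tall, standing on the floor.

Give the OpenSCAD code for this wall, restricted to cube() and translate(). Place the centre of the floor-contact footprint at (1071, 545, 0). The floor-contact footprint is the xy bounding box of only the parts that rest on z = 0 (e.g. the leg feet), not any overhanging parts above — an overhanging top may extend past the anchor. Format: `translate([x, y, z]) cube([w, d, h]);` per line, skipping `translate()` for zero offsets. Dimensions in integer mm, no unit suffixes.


translate([155, 436, 0]) cube([1832, 218, 2421]);


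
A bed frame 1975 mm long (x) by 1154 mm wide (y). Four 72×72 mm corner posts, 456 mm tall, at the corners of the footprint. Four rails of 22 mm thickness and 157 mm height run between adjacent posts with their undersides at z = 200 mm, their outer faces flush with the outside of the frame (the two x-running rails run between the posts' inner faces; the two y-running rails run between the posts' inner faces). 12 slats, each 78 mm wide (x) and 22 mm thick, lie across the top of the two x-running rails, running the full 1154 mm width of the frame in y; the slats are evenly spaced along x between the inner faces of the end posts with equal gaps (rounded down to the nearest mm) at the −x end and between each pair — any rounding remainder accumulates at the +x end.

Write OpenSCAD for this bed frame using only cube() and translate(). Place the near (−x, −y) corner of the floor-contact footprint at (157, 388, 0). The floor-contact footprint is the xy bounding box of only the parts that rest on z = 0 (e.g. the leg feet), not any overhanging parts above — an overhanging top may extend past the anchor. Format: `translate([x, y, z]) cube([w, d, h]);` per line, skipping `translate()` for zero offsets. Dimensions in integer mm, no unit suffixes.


translate([157, 388, 0]) cube([72, 72, 456]);
translate([157, 1470, 0]) cube([72, 72, 456]);
translate([2060, 388, 0]) cube([72, 72, 456]);
translate([2060, 1470, 0]) cube([72, 72, 456]);
translate([229, 388, 200]) cube([1831, 22, 157]);
translate([229, 1520, 200]) cube([1831, 22, 157]);
translate([157, 460, 200]) cube([22, 1010, 157]);
translate([2110, 460, 200]) cube([22, 1010, 157]);
translate([297, 388, 357]) cube([78, 1154, 22]);
translate([443, 388, 357]) cube([78, 1154, 22]);
translate([589, 388, 357]) cube([78, 1154, 22]);
translate([735, 388, 357]) cube([78, 1154, 22]);
translate([881, 388, 357]) cube([78, 1154, 22]);
translate([1027, 388, 357]) cube([78, 1154, 22]);
translate([1173, 388, 357]) cube([78, 1154, 22]);
translate([1319, 388, 357]) cube([78, 1154, 22]);
translate([1465, 388, 357]) cube([78, 1154, 22]);
translate([1611, 388, 357]) cube([78, 1154, 22]);
translate([1757, 388, 357]) cube([78, 1154, 22]);
translate([1903, 388, 357]) cube([78, 1154, 22]);


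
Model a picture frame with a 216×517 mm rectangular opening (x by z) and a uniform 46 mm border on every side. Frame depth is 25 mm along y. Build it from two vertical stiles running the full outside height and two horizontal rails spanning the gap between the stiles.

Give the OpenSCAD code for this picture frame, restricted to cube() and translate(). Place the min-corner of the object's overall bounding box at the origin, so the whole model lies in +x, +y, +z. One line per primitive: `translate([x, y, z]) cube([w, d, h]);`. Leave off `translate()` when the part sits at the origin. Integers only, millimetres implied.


cube([46, 25, 609]);
translate([262, 0, 0]) cube([46, 25, 609]);
translate([46, 0, 0]) cube([216, 25, 46]);
translate([46, 0, 563]) cube([216, 25, 46]);


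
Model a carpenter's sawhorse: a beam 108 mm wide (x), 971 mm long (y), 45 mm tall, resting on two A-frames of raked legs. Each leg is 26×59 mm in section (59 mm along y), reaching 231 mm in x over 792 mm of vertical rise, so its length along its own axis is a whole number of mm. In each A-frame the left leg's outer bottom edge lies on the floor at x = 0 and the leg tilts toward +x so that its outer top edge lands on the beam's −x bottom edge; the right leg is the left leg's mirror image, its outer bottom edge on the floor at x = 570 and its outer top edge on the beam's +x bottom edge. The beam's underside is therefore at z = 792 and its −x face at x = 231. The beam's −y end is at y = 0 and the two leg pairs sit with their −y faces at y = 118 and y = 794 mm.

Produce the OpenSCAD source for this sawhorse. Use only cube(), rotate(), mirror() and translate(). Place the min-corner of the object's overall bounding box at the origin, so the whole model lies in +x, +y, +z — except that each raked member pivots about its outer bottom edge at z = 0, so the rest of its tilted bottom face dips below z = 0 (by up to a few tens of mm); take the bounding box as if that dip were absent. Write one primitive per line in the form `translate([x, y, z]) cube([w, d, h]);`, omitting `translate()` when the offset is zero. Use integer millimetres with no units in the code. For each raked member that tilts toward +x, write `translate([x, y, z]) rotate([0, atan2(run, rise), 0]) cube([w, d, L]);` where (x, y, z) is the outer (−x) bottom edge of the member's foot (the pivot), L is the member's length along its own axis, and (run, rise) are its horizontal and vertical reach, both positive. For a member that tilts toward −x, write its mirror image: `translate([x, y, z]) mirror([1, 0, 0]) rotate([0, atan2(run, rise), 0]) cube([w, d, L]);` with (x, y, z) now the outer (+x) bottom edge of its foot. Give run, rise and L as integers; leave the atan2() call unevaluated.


translate([231, 0, 792]) cube([108, 971, 45]);
translate([0, 118, 0]) rotate([0, atan2(231, 792), 0]) cube([26, 59, 825]);
translate([570, 118, 0]) mirror([1, 0, 0]) rotate([0, atan2(231, 792), 0]) cube([26, 59, 825]);
translate([0, 794, 0]) rotate([0, atan2(231, 792), 0]) cube([26, 59, 825]);
translate([570, 794, 0]) mirror([1, 0, 0]) rotate([0, atan2(231, 792), 0]) cube([26, 59, 825]);


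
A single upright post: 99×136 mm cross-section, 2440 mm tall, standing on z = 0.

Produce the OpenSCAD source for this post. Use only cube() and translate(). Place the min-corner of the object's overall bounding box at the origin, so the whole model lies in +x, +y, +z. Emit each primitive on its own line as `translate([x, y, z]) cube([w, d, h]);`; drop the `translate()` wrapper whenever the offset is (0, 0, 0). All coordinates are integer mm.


cube([99, 136, 2440]);


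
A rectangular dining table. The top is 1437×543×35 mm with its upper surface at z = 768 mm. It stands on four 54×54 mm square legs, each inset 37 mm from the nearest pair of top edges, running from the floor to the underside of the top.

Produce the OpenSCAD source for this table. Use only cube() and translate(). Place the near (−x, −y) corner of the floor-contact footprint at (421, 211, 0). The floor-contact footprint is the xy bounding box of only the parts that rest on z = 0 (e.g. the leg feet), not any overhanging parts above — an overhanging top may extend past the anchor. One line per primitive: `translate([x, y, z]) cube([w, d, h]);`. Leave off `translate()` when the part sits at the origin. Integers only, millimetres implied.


// leg_h = 768 - 35 = 733
translate([384, 174, 733]) cube([1437, 543, 35]);
translate([421, 211, 0]) cube([54, 54, 733]);
translate([1730, 211, 0]) cube([54, 54, 733]);
translate([421, 626, 0]) cube([54, 54, 733]);
translate([1730, 626, 0]) cube([54, 54, 733]);


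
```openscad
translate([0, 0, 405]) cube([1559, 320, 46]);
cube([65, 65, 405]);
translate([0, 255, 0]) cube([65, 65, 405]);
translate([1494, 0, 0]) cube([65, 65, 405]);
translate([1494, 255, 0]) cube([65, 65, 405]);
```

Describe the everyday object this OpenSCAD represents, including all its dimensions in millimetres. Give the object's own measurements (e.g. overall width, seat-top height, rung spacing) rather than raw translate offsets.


A long wooden bench with a 1559 mm (x) × 320 mm (y) seat, 46 mm thick, its top surface 451 mm above the floor. Four 65 mm square legs at the seat corners, flush with the edges, run from z = 0 to the seat underside.


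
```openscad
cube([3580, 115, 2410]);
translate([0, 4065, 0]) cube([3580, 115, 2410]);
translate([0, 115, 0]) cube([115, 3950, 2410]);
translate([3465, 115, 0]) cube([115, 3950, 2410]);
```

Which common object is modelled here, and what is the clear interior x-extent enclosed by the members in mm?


A house (or room) frame. The interior width is 3350 mm.

Four 2410 mm walls enclosing a rectangle with no floor or roof — a room or house frame. Outside width is 3580 mm and wall thickness is 115 mm, so the interior width is 3580 − 2 × 115 = 3350 mm.
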